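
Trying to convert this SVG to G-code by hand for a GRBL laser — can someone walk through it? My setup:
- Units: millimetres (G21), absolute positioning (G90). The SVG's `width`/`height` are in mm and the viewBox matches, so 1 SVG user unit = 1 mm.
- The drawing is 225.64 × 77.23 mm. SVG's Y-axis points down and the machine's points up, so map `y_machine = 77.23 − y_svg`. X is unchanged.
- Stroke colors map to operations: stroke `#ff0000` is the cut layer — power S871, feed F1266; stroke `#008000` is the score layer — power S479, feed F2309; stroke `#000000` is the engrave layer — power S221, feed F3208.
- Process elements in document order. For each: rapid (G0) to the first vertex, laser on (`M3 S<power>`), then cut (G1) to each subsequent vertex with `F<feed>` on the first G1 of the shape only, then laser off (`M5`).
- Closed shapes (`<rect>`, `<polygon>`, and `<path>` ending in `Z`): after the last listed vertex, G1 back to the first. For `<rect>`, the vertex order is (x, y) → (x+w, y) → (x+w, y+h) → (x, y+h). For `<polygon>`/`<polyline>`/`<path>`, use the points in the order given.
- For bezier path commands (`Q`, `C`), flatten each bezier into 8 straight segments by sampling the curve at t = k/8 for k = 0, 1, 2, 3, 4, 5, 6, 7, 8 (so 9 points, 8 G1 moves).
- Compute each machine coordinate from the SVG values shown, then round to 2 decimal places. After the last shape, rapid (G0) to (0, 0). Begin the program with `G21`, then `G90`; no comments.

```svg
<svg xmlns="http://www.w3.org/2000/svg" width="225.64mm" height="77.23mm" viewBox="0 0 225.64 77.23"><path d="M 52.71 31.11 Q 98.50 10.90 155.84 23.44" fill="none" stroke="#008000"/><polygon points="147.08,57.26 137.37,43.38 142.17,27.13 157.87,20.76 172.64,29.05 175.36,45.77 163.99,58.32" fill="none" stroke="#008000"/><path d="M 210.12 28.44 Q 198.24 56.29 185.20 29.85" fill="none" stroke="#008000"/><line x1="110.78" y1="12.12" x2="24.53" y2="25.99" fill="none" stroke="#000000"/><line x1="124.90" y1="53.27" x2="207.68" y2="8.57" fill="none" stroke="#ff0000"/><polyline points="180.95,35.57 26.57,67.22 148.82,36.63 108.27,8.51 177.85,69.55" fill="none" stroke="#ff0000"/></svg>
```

1 u = 1 mm; y_m = 77.23 − y.

[1] `<path>` quadratic bezier, #008000→score S479 F2309: (52.71,46.12) → (64.34,50.66) → (76.33,54.18) → (88.68,56.67) → (101.39,58.14) → (114.46,58.59) → (127.89,58.01) → (141.69,56.41) → (155.84,53.79)

[2] `<polygon>` regular polygon, #008000→score S479 F2309: (147.08,19.97) → (137.37,33.85) → (142.17,50.10) → (157.87,56.47) → (172.64,48.18) → (175.36,31.46) → (163.99,18.91) → (147.08,19.97) (closed)

[3] `<path>` quadratic bezier, #008000→score S479 F2309: (210.12,48.79) → (207.13,42.68) → (204.11,38.26) → (201.05,35.54) → (197.95,34.51) → (194.82,35.18) → (191.65,37.55) → (188.44,41.62) → (185.20,47.38)

[4] `<line>` line segment, #000000→engrave S221 F3208: (110.78,65.11) → (24.53,51.24)

[5] `<line>` line segment, #ff0000→cut S871 F1266: (124.90,23.96) → (207.68,68.66)

[6] `<polyline>` open polyline, #ff0000→cut S871 F1266: (180.95,41.66) → (26.57,10.01) → (148.82,40.60) → (108.27,68.72) → (177.85,7.68)

G21
G90
G0 X52.71 Y46.12
M3 S479
G1 X64.34 Y50.66 F2309
G1 X76.33 Y54.18
G1 X88.68 Y56.67
G1 X101.39 Y58.14
G1 X114.46 Y58.59
G1 X127.89 Y58.01
G1 X141.69 Y56.41
G1 X155.84 Y53.79
M5
G0 X147.08 Y19.97
M3 S479
G1 X137.37 Y33.85 F2309
G1 X142.17 Y50.10
G1 X157.87 Y56.47
G1 X172.64 Y48.18
G1 X175.36 Y31.46
G1 X163.99 Y18.91
G1 X147.08 Y19.97
M5
G0 X210.12 Y48.79
M3 S479
G1 X207.13 Y42.68 F2309
G1 X204.11 Y38.26
G1 X201.05 Y35.54
G1 X197.95 Y34.51
G1 X194.82 Y35.18
G1 X191.65 Y37.55
G1 X188.44 Y41.62
G1 X185.20 Y47.38
M5
G0 X110.78 Y65.11
M3 S221
G1 X24.53 Y51.24 F3208
M5
G0 X124.90 Y23.96
M3 S871
G1 X207.68 Y68.66 F1266
M5
G0 X180.95 Y41.66
M3 S871
G1 X26.57 Y10.01 F1266
G1 X148.82 Y40.60
G1 X108.27 Y68.72
G1 X177.85 Y7.68
M5
G0 X0.00 Y0.00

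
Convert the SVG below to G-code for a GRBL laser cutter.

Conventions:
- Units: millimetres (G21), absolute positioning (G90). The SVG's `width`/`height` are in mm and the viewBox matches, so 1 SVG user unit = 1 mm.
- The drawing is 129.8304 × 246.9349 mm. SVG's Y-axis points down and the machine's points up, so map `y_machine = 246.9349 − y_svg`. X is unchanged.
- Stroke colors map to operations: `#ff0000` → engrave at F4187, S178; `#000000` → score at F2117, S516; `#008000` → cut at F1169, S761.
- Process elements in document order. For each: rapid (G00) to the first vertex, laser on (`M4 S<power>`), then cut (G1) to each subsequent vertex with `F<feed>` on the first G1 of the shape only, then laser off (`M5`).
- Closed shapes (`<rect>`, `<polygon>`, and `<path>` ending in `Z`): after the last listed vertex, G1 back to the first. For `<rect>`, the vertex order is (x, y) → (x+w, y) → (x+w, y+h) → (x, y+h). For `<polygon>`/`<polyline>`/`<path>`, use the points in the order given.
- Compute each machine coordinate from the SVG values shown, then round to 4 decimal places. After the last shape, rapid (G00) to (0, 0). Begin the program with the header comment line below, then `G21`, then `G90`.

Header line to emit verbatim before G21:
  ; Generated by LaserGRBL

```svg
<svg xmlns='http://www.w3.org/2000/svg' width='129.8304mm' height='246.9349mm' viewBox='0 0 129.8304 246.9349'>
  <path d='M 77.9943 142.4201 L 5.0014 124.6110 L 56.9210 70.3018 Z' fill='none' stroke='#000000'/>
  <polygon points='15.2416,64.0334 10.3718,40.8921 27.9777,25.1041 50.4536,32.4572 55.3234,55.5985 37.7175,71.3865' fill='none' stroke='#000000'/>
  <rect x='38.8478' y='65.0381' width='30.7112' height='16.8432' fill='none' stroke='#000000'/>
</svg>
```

1 u = 1 mm; y_m = 246.9349 − y.

[1] `<path>` regular polygon, #000000→score S516 F2117: (77.9943,104.5148) → (5.0014,122.3239) → (56.9210,176.6331) → (77.9943,104.5148) (closed)

[2] `<polygon>` regular polygon, #000000→score S516 F2117: (15.2416,182.9015) → (10.3718,206.0428) → (27.9777,221.8308) → (50.4536,214.4777) → (55.3234,191.3364) → (37.7175,175.5484) → (15.2416,182.9015) (closed)

[3] `<rect>` rectangle, #000000→score S516 F2117: (38.8478,181.8968) → (69.5590,181.8968) → (69.5590,165.0536) → (38.8478,165.0536) → (38.8478,181.8968) (closed)

; Generated by LaserGRBL
G21
G90
G00 X77.9943 Y104.5148
M4 S516
G1 X5.0014 Y122.3239 F2117
G1 X56.9210 Y176.6331
G1 X77.9943 Y104.5148
M5
G00 X15.2416 Y182.9015
M4 S516
G1 X10.3718 Y206.0428 F2117
G1 X27.9777 Y221.8308
G1 X50.4536 Y214.4777
G1 X55.3234 Y191.3364
G1 X37.7175 Y175.5484
G1 X15.2416 Y182.9015
M5
G00 X38.8478 Y181.8968
M4 S516
G1 X69.5590 Y181.8968 F2117
G1 X69.5590 Y165.0536
G1 X38.8478 Y165.0536
G1 X38.8478 Y181.8968
M5
G00 X0.0000 Y0.0000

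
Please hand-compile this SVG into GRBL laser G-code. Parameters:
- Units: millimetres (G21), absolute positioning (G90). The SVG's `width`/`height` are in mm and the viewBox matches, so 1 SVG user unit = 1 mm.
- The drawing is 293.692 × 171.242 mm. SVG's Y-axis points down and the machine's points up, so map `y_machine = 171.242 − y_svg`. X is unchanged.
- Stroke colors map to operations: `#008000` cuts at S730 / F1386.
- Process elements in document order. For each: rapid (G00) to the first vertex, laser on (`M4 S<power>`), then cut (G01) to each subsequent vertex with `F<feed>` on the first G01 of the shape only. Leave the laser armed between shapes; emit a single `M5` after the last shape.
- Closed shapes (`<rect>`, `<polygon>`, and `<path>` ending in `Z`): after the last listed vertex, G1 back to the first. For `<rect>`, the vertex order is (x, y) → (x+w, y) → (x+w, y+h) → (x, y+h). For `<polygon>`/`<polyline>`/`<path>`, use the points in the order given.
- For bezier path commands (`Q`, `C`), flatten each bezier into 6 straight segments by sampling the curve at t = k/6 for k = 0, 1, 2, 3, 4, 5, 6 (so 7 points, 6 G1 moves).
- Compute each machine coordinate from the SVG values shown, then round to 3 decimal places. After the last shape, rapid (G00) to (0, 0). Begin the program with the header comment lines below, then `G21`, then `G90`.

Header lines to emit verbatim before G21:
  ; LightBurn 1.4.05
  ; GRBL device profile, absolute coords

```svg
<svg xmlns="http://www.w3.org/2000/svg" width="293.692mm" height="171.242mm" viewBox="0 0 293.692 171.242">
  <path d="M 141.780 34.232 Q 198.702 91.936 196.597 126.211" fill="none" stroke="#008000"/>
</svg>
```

; LightBurn 1.4.05
; GRBL device profile, absolute coords
G21
G90
G00 X141.780 Y137.010
M4 S730
G01 X159.114 Y118.426 F1386
G01 X173.169 Y101.144
G01 X183.945 Y85.163
G01 X191.442 Y70.484
G01 X195.659 Y57.107
G01 X196.597 Y45.031
M5
G00 X0.000 Y0.000

1 u = 1 mm; y_m = 171.242 − y.

[1] `<path>` quadratic bezier, #008000→cut S730 F1386: (141.780,137.010) → (159.114,118.426) → (173.169,101.144) → (183.945,85.163) → (191.442,70.484) → (195.659,57.107) → (196.597,45.031)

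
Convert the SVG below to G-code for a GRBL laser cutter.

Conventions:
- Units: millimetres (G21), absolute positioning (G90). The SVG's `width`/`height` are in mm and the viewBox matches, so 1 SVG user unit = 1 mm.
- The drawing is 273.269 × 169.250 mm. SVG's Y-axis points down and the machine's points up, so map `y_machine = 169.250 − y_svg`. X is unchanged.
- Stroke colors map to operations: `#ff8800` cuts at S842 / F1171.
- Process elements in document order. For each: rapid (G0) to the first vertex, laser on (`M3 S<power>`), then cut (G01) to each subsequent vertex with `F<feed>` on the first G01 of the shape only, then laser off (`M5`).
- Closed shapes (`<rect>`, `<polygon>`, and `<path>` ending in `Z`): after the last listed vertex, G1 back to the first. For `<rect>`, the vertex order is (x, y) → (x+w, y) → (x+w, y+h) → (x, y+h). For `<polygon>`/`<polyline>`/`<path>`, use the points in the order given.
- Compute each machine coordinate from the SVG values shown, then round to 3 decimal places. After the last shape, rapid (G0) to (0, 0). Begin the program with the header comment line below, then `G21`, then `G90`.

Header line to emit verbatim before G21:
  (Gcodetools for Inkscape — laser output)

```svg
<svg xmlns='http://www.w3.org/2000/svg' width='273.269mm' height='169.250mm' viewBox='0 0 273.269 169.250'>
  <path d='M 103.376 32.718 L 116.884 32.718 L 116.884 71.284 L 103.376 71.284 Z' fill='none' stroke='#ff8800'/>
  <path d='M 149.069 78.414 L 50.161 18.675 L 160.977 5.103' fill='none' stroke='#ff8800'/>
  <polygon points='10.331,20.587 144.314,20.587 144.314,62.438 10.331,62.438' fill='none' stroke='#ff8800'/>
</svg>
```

(Gcodetools for Inkscape — laser output)
G21
G90
G0 X103.376 Y136.532
M3 S842
G01 X116.884 Y136.532 F1171
G01 X116.884 Y97.966
G01 X103.376 Y97.966
G01 X103.376 Y136.532
M5
G0 X149.069 Y90.836
M3 S842
G01 X50.161 Y150.575 F1171
G01 X160.977 Y164.147
M5
G0 X10.331 Y148.663
M3 S842
G01 X144.314 Y148.663 F1171
G01 X144.314 Y106.812
G01 X10.331 Y106.812
G01 X10.331 Y148.663
M5
G0 X0.000 Y0.000

1 u = 1 mm; y_m = 169.250 − y.

[1] `<path>` rectangle, #ff8800→cut S842 F1171: (103.376,136.532) → (116.884,136.532) → (116.884,97.966) → (103.376,97.966) → (103.376,136.532) (closed)

[2] `<path>` open polyline, #ff8800→cut S842 F1171: (149.069,90.836) → (50.161,150.575) → (160.977,164.147)

[3] `<polygon>` rectangle, #ff8800→cut S842 F1171: (10.331,148.663) → (144.314,148.663) → (144.314,106.812) → (10.331,106.812) → (10.331,148.663) (closed)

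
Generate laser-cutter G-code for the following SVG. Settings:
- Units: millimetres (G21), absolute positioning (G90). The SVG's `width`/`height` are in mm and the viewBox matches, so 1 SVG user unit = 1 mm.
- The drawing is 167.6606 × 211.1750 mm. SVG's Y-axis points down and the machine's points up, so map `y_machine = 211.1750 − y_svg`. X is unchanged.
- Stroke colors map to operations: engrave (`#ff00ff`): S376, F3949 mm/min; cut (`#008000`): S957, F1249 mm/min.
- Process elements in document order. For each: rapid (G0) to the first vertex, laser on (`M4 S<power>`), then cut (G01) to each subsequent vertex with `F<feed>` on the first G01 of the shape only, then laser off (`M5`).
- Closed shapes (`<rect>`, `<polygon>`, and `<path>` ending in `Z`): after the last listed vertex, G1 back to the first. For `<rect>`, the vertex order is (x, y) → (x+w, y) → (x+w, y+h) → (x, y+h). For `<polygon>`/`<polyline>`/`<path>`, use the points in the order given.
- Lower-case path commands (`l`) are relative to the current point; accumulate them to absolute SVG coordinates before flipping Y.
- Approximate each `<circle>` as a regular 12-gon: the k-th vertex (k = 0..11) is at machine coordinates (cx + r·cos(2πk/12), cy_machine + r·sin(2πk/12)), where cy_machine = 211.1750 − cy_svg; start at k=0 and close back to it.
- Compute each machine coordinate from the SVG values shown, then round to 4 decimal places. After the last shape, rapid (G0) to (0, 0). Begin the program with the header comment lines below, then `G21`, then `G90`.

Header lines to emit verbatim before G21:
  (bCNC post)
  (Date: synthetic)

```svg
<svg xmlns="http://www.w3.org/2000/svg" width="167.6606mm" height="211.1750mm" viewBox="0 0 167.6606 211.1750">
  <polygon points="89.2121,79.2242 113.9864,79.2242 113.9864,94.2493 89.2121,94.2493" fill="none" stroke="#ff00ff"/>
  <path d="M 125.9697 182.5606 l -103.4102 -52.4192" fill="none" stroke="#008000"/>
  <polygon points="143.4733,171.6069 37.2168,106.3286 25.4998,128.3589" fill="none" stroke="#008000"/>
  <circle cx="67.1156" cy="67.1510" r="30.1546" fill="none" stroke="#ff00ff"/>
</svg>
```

(bCNC post)
(Date: synthetic)
G21
G90
G0 X89.2121 Y131.9508
M4 S376
G01 X113.9864 Y131.9508 F3949
G01 X113.9864 Y116.9257
G01 X89.2121 Y116.9257
G01 X89.2121 Y131.9508
M5
G0 X125.9697 Y28.6144
M4 S957
G01 X22.5595 Y81.0336 F1249
M5
G0 X143.4733 Y39.5681
M4 S957
G01 X37.2168 Y104.8464 F1249
G01 X25.4998 Y82.8161
G01 X143.4733 Y39.5681
M5
G0 X97.2702 Y144.0240
M4 S376
G01 X93.2302 Y159.1013 F3949
G01 X82.1929 Y170.1386
G01 X67.1156 Y174.1786
G01 X52.0383 Y170.1386
G01 X41.0010 Y159.1013
G01 X36.9610 Y144.0240
G01 X41.0010 Y128.9467
G01 X52.0383 Y117.9094
G01 X67.1156 Y113.8694
G01 X82.1929 Y117.9094
G01 X93.2302 Y128.9467
G01 X97.2702 Y144.0240
M5
G0 X0.0000 Y0.0000

1 u = 1 mm; y_m = 211.1750 − y.

[1] `<polygon>` rectangle, #ff00ff→engrave S376 F3949: (89.2121,131.9508) → (113.9864,131.9508) → (113.9864,116.9257) → (89.2121,116.9257) → (89.2121,131.9508) (closed)

[2] `<path>` line segment, #008000→cut S957 F1249: (125.9697,28.6144) → (22.5595,81.0336)

[3] `<polygon>` closed polygon, #008000→cut S957 F1249: (143.4733,39.5681) → (37.2168,104.8464) → (25.4998,82.8161) → (143.4733,39.5681) (closed)

[4] `<circle>` circle, #ff00ff→engrave S376 F3949: (97.2702,144.0240) → (93.2302,159.1013) → (82.1929,170.1386) → (67.1156,174.1786) → (52.0383,170.1386) → (41.0010,159.1013) → (36.9610,144.0240) → (41.0010,128.9467) → (52.0383,117.9094) → (67.1156,113.8694) → (82.1929,117.9094) → (93.2302,128.9467) → (97.2702,144.0240) (closed)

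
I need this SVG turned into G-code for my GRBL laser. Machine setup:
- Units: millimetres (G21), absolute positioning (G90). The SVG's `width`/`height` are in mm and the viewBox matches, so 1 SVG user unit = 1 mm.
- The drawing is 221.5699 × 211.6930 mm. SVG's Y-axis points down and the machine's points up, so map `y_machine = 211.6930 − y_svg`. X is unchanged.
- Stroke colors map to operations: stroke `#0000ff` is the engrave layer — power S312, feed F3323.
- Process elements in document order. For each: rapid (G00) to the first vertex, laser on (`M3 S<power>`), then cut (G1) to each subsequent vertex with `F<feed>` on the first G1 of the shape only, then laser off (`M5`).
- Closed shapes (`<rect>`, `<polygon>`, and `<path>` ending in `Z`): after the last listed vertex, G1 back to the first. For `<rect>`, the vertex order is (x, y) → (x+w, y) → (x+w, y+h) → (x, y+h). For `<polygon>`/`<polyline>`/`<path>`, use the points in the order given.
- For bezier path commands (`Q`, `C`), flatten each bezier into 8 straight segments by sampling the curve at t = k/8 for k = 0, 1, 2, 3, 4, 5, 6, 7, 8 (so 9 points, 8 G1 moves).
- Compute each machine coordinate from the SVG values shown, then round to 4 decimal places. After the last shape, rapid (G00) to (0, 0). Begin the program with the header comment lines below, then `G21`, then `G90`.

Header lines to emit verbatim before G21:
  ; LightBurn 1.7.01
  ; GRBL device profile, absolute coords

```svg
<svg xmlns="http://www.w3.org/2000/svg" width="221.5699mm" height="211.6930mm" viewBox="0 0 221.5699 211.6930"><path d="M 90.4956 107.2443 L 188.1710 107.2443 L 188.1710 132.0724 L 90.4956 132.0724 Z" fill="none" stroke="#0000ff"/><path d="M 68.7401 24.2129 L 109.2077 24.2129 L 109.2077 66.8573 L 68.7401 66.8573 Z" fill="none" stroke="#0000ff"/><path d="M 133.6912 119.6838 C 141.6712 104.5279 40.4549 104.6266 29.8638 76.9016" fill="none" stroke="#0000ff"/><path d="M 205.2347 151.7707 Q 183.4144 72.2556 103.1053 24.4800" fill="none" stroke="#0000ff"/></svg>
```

Since the viewBox matches the mm dimensions, user units are millimetres directly. The only transform is the Y-flip y_m = 211.6930 − y_svg.

Shape 1 is a rectangle drawn with `<path>`. Its stroke #0000ff means engrave at S312, F3323. After flipping Y the toolpath is (90.4956,104.4487) → (188.1710,104.4487) → (188.1710,79.6206) → (90.4956,79.6206) → (90.4956,104.4487), returning to the start.

Shape 2 is a rectangle drawn with `<path>`. Its stroke #0000ff means engrave at S312, F3323. After flipping Y the toolpath is (68.7401,187.4801) → (109.2077,187.4801) → (109.2077,144.8357) → (68.7401,144.8357) → (68.7401,187.4801), returning to the start.

Shape 3 is a cubic bezier drawn with `<path>`. Its stroke #0000ff means engrave at S312, F3323. After flipping Y the toolpath is (133.6912,92.0092) → (131.9554,97.0617) → (122.3241,101.1890) → (107.1390,104.8958) → (88.7417,108.6869) → (69.4738,113.0672) → (51.6771,118.5415) → (37.6932,125.6146) → (29.8638,134.7914).

Shape 4 is a quadratic bezier drawn with `<path>`. Its stroke #0000ff means engrave at S312, F3323. After flipping Y the toolpath is (205.2347,59.9223) → (198.8657,79.3051) → (190.6690,97.6961) → (180.6445,115.0953) → (168.7922,131.5025) → (155.1121,146.9179) → (139.6043,161.3415) → (122.2687,174.7732) → (103.1053,187.2130).

; LightBurn 1.7.01
; GRBL device profile, absolute coords
G21
G90
G00 X90.4956 Y104.4487
M3 S312
G1 X188.1710 Y104.4487 F3323
G1 X188.1710 Y79.6206
G1 X90.4956 Y79.6206
G1 X90.4956 Y104.4487
M5
G00 X68.7401 Y187.4801
M3 S312
G1 X109.2077 Y187.4801 F3323
G1 X109.2077 Y144.8357
G1 X68.7401 Y144.8357
G1 X68.7401 Y187.4801
M5
G00 X133.6912 Y92.0092
M3 S312
G1 X131.9554 Y97.0617 F3323
G1 X122.3241 Y101.1890
G1 X107.1390 Y104.8958
G1 X88.7417 Y108.6869
G1 X69.4738 Y113.0672
G1 X51.6771 Y118.5415
G1 X37.6932 Y125.6146
G1 X29.8638 Y134.7914
M5
G00 X205.2347 Y59.9223
M3 S312
G1 X198.8657 Y79.3051 F3323
G1 X190.6690 Y97.6961
G1 X180.6445 Y115.0953
G1 X168.7922 Y131.5025
G1 X155.1121 Y146.9179
G1 X139.6043 Y161.3415
G1 X122.2687 Y174.7732
G1 X103.1053 Y187.2130
M5
G00 X0.0000 Y0.0000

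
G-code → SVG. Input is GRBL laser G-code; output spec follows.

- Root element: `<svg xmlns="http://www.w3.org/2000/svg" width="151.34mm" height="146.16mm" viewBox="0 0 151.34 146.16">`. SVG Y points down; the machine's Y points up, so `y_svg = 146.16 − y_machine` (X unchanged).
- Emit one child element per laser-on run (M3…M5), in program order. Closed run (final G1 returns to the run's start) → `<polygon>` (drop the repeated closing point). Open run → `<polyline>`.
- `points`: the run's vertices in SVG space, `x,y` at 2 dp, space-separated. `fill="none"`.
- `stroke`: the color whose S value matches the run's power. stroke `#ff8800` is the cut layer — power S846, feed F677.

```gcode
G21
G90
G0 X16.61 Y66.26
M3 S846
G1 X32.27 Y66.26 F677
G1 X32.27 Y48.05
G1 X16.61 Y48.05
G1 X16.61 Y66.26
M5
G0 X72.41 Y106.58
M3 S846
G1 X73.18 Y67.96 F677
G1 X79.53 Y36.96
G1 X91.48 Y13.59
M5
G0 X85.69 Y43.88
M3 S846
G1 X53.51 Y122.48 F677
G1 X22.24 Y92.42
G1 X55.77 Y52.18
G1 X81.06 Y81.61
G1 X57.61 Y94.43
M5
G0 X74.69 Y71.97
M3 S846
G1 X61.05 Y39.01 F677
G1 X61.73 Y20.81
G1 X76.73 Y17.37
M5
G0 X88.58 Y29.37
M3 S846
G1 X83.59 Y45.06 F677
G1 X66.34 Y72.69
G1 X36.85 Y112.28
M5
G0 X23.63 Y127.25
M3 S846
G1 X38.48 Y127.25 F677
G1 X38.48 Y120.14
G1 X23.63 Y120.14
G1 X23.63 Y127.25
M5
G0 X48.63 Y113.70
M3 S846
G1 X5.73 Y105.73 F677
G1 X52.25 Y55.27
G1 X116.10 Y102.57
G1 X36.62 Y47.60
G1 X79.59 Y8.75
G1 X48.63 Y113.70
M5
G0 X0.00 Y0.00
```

Each laser-on run becomes one SVG element. Flip Y back into SVG space with y_svg = 146.16 − y_machine. Every run uses S846, so all elements get stroke `#ff8800` (cut).

Run 1: The run returns to its start, so emit a `<polygon>` with points (Y-flipped): 16.61,79.90 32.27,79.90 32.27,98.11 16.61,98.11.

Run 2: The run is open, so emit a `<polyline>` with points (Y-flipped): 72.41,39.58 73.18,78.20 79.53,109.20 91.48,132.57.

Run 3: The run is open, so emit a `<polyline>` with points (Y-flipped): 85.69,102.28 53.51,23.68 22.24,53.74 55.77,93.98 81.06,64.55 57.61,51.73.

Run 4: The run is open, so emit a `<polyline>` with points (Y-flipped): 74.69,74.19 61.05,107.15 61.73,125.35 76.73,128.79.

Run 5: The run is open, so emit a `<polyline>` with points (Y-flipped): 88.58,116.79 83.59,101.10 66.34,73.47 36.85,33.88.

Run 6: The run returns to its start, so emit a `<polygon>` with points (Y-flipped): 23.63,18.91 38.48,18.91 38.48,26.02 23.63,26.02.

Run 7: The run returns to its start, so emit a `<polygon>` with points (Y-flipped): 48.63,32.46 5.73,40.43 52.25,90.89 116.10,43.59 36.62,98.56 79.59,137.41.

<svg xmlns="http://www.w3.org/2000/svg" width="151.34mm" height="146.16mm" viewBox="0 0 151.34 146.16">
  <polygon points="16.61,79.90 32.27,79.90 32.27,98.11 16.61,98.11" fill="none" stroke="#ff8800"/>
  <polyline points="72.41,39.58 73.18,78.20 79.53,109.20 91.48,132.57" fill="none" stroke="#ff8800"/>
  <polyline points="85.69,102.28 53.51,23.68 22.24,53.74 55.77,93.98 81.06,64.55 57.61,51.73" fill="none" stroke="#ff8800"/>
  <polyline points="74.69,74.19 61.05,107.15 61.73,125.35 76.73,128.79" fill="none" stroke="#ff8800"/>
  <polyline points="88.58,116.79 83.59,101.10 66.34,73.47 36.85,33.88" fill="none" stroke="#ff8800"/>
  <polygon points="23.63,18.91 38.48,18.91 38.48,26.02 23.63,26.02" fill="none" stroke="#ff8800"/>
  <polygon points="48.63,32.46 5.73,40.43 52.25,90.89 116.10,43.59 36.62,98.56 79.59,137.41" fill="none" stroke="#ff8800"/>
</svg>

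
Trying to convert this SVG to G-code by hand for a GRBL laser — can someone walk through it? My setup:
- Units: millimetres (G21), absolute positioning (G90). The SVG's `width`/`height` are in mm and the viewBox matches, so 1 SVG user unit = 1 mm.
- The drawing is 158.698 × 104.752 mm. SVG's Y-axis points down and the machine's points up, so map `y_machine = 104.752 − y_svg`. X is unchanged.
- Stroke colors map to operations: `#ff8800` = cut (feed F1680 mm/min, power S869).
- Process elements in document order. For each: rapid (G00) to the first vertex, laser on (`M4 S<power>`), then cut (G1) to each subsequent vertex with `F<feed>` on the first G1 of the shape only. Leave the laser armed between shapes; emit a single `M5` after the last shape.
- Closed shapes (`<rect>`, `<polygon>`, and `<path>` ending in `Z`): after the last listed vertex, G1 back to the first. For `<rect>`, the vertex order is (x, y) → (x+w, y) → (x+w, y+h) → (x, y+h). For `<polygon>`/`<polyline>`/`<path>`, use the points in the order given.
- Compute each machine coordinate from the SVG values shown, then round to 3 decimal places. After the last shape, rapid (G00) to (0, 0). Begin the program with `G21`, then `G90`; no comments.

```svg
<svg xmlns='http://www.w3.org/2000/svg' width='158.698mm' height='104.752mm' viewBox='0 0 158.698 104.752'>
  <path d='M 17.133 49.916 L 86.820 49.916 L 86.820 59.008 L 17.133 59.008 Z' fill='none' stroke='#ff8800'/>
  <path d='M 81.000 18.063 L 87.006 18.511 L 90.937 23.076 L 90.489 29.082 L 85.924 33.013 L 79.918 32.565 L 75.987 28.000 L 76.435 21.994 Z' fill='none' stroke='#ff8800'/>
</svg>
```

1 u = 1 mm; y_m = 104.752 − y.

[1] `<path>` rectangle, #ff8800→cut S869 F1680: (17.133,54.836) → (86.820,54.836) → (86.820,45.744) → (17.133,45.744) → (17.133,54.836) (closed)

[2] `<path>` regular polygon, #ff8800→cut S869 F1680: (81.000,86.689) → (87.006,86.241) → (90.937,81.676) → (90.489,75.670) → (85.924,71.739) → (79.918,72.187) → (75.987,76.752) → (76.435,82.758) → (81.000,86.689) (closed)

G21
G90
G00 X17.133 Y54.836
M4 S869
G1 X86.820 Y54.836 F1680
G1 X86.820 Y45.744
G1 X17.133 Y45.744
G1 X17.133 Y54.836
G00 X81.000 Y86.689
M4 S869
G1 X87.006 Y86.241 F1680
G1 X90.937 Y81.676
G1 X90.489 Y75.670
G1 X85.924 Y71.739
G1 X79.918 Y72.187
G1 X75.987 Y76.752
G1 X76.435 Y82.758
G1 X81.000 Y86.689
M5
G00 X0.000 Y0.000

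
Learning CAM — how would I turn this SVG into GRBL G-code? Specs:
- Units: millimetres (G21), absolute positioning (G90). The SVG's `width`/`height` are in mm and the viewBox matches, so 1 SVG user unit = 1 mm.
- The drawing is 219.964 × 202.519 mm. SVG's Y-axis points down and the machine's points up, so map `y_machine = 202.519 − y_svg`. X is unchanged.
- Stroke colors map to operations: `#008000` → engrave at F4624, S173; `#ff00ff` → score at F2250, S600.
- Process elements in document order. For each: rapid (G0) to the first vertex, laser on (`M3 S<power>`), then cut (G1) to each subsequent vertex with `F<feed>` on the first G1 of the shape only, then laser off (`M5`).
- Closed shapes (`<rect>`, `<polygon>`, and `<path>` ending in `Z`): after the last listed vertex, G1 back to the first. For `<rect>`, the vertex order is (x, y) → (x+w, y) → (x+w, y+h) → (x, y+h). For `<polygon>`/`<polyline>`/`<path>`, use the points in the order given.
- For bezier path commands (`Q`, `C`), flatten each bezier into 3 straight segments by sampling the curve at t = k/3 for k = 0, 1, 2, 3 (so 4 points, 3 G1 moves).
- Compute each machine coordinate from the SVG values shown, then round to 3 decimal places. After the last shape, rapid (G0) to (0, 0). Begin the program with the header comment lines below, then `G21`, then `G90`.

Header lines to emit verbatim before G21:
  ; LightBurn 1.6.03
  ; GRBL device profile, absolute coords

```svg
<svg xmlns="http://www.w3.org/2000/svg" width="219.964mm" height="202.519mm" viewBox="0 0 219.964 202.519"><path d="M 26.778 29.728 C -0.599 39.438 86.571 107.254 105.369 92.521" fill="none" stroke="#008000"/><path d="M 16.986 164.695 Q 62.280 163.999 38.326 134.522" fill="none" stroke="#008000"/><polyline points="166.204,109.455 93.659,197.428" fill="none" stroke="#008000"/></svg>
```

; LightBurn 1.6.03
; GRBL device profile, absolute coords
G21
G90
G0 X26.778 Y172.791
M3 S173
G1 X30.809 Y148.922 F4624
G1 X70.555 Y117.572
G1 X105.369 Y109.998
M5
G0 X16.986 Y37.824
M3 S173
G1 X39.488 Y41.486 F4624
G1 X46.601 Y51.544
G1 X38.326 Y67.997
M5
G0 X166.204 Y93.064
M3 S173
G1 X93.659 Y5.091 F4624
M5
G0 X0.000 Y0.000

Since the viewBox matches the mm dimensions, user units are millimetres directly. The only transform is the Y-flip y_m = 202.519 − y_svg.

Shape 1 is a cubic bezier drawn with `<path>`. Its stroke #008000 means engrave at S173, F4624. After flipping Y the toolpath is (26.778,172.791) → (30.809,148.922) → (70.555,117.572) → (105.369,109.998).

Shape 2 is a quadratic bezier drawn with `<path>`. Its stroke #008000 means engrave at S173, F4624. After flipping Y the toolpath is (16.986,37.824) → (39.488,41.486) → (46.601,51.544) → (38.326,67.997).

Shape 3 is a line segment drawn with `<polyline>`. Its stroke #008000 means engrave at S173, F4624. After flipping Y the toolpath is (166.204,93.064) → (93.659,5.091).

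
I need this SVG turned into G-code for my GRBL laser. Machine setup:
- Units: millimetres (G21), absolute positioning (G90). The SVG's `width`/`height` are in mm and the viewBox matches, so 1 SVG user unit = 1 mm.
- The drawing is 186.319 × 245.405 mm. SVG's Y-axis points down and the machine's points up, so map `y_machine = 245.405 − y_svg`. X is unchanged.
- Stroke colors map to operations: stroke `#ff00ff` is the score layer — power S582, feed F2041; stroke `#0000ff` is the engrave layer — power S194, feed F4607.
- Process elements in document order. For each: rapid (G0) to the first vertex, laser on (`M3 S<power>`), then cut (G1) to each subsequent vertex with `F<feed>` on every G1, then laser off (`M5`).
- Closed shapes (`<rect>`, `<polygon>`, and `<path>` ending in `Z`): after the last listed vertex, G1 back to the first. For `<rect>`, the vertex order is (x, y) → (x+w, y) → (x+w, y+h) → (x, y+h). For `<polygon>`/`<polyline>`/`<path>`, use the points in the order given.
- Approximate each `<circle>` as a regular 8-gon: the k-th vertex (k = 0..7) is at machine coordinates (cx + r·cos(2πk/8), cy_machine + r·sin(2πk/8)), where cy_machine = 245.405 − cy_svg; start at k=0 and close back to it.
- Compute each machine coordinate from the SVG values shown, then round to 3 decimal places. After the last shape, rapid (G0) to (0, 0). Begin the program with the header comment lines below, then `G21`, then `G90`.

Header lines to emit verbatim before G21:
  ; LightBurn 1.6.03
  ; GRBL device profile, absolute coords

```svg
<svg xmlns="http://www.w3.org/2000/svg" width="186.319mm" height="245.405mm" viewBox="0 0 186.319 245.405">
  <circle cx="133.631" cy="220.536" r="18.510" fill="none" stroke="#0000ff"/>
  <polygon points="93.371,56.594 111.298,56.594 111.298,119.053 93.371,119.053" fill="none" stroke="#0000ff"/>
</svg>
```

; LightBurn 1.6.03
; GRBL device profile, absolute coords
G21
G90
G0 X152.141 Y24.869
M3 S194
G1 X146.720 Y37.958 F4607
G1 X133.631 Y43.379 F4607
G1 X120.542 Y37.958 F4607
G1 X115.121 Y24.869 F4607
G1 X120.542 Y11.780 F4607
G1 X133.631 Y6.359 F4607
G1 X146.720 Y11.780 F4607
G1 X152.141 Y24.869 F4607
M5
G0 X93.371 Y188.811
M3 S194
G1 X111.298 Y188.811 F4607
G1 X111.298 Y126.352 F4607
G1 X93.371 Y126.352 F4607
G1 X93.371 Y188.811 F4607
M5
G0 X0.000 Y0.000

1 u = 1 mm; y_m = 245.405 − y.

[1] `<circle>` circle, #0000ff→engrave S194 F4607: (152.141,24.869) → (146.720,37.958) → (133.631,43.379) → (120.542,37.958) → (115.121,24.869) → (120.542,11.780) → (133.631,6.359) → (146.720,11.780) → (152.141,24.869) (closed)

[2] `<polygon>` rectangle, #0000ff→engrave S194 F4607: (93.371,188.811) → (111.298,188.811) → (111.298,126.352) → (93.371,126.352) → (93.371,188.811) (closed)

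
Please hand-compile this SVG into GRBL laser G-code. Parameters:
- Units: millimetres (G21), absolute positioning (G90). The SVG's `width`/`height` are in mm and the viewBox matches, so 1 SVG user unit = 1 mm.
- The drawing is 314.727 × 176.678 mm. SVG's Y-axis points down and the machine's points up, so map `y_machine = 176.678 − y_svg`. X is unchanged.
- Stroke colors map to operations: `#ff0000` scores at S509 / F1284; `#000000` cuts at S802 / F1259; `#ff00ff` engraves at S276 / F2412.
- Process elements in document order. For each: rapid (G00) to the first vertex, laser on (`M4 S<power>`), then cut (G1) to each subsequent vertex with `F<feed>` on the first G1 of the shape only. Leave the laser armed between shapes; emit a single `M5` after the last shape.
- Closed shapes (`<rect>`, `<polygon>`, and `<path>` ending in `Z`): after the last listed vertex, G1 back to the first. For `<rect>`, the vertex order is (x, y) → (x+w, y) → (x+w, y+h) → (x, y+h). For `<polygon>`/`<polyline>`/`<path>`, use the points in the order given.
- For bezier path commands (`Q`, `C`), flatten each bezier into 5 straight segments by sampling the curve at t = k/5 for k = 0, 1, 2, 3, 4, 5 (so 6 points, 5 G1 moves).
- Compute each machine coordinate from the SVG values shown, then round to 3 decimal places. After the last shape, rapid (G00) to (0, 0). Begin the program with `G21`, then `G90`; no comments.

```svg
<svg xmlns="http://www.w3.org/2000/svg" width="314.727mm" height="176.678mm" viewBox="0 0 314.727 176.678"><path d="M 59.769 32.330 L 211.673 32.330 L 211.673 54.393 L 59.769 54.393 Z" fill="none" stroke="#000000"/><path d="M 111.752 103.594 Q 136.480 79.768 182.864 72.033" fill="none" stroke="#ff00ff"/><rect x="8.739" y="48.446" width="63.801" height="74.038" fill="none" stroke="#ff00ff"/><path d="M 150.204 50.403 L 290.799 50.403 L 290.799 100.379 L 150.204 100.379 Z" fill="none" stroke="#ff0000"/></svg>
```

viewBox `0 0 314.727 176.678` with mm width/height → 1 unit = 1 mm. Flip: y_m = 176.678 − y_svg.

**Shape 1** — `<path>` rectangle, stroke `#000000` → cut (S802, F1259). Machine vertices: (59.769,144.348) → (211.673,144.348) → (211.673,122.285) → (59.769,122.285) → (59.769,144.348). Closed: final G1 returns to the first vertex.

**Shape 2** — `<path>` quadratic bezier, stroke `#ff00ff` → engrave (S276, F2412). Control points (SVG): P0=(111.752,103.594), P1=(136.480,79.768), P2=(182.864,72.033); sampled at t=k/5. Machine vertices: (111.752,73.084) → (122.509,81.971) → (134.999,89.570) → (149.222,95.882) → (165.177,100.907) → (182.864,104.645). Open path.

**Shape 3** — `<rect>` rectangle, stroke `#ff00ff` → engrave (S276, F2412). Machine vertices: (8.739,128.232) → (72.540,128.232) → (72.540,54.194) → (8.739,54.194) → (8.739,128.232). Closed: final G1 returns to the first vertex.

**Shape 4** — `<path>` rectangle, stroke `#ff0000` → score (S509, F1284). Machine vertices: (150.204,126.275) → (290.799,126.275) → (290.799,76.299) → (150.204,76.299) → (150.204,126.275). Closed: final G1 returns to the first vertex.

G21
G90
G00 X59.769 Y144.348
M4 S802
G1 X211.673 Y144.348 F1259
G1 X211.673 Y122.285
G1 X59.769 Y122.285
G1 X59.769 Y144.348
G00 X111.752 Y73.084
M4 S276
G1 X122.509 Y81.971 F2412
G1 X134.999 Y89.570
G1 X149.222 Y95.882
G1 X165.177 Y100.907
G1 X182.864 Y104.645
G00 X8.739 Y128.232
M4 S276
G1 X72.540 Y128.232 F2412
G1 X72.540 Y54.194
G1 X8.739 Y54.194
G1 X8.739 Y128.232
G00 X150.204 Y126.275
M4 S509
G1 X290.799 Y126.275 F1284
G1 X290.799 Y76.299
G1 X150.204 Y76.299
G1 X150.204 Y126.275
M5
G00 X0.000 Y0.000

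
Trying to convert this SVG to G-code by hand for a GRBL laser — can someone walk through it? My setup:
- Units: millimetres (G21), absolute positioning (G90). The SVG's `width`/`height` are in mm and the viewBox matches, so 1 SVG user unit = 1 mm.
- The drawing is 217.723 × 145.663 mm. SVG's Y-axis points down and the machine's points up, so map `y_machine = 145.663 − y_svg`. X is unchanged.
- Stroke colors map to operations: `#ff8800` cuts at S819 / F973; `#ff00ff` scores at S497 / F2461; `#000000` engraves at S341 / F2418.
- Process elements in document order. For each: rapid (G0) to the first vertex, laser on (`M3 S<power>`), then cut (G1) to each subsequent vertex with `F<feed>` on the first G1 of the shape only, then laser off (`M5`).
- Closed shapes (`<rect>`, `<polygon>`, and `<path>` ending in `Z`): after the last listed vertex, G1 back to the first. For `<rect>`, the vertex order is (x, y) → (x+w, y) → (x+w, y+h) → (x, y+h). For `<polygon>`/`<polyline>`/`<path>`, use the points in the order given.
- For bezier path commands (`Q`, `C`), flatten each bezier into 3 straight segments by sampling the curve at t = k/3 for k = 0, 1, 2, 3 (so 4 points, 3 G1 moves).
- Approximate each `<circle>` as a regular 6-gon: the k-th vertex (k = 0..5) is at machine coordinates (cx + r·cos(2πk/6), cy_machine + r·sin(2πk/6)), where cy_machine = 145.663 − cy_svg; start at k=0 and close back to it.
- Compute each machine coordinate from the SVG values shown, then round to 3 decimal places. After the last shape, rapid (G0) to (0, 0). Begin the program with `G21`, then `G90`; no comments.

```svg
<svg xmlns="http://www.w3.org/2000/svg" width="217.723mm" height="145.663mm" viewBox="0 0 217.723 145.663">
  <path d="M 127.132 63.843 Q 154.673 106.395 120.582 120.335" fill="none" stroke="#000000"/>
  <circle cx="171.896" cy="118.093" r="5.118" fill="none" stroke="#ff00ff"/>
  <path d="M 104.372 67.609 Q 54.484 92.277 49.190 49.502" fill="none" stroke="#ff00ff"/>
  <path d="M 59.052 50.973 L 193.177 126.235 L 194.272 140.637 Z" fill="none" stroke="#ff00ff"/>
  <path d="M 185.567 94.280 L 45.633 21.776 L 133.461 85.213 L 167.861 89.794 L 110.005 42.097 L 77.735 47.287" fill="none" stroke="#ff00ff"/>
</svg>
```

Since the viewBox matches the mm dimensions, user units are millimetres directly. The only transform is the Y-flip y_m = 145.663 − y_svg.

Shape 1 is a quadratic bezier drawn with `<path>`. Its stroke #000000 means engrave at S341, F2418. After flipping Y the toolpath is (127.132,81.820) → (138.645,56.631) → (136.461,37.800) → (120.582,25.328).

Shape 2 is a circle drawn with `<circle>`. Its stroke #ff00ff means score at S497, F2461. After flipping Y the toolpath is (177.014,27.570) → (174.455,32.002) → (169.337,32.002) → (166.778,27.570) → (169.337,23.138) → (174.455,23.138) → (177.014,27.570), returning to the start.

Shape 3 is a quadratic bezier drawn with `<path>`. Its stroke #ff00ff means score at S497, F2461. After flipping Y the toolpath is (104.372,78.054) → (76.068,69.102) → (57.674,75.138) → (49.190,96.161).

Shape 4 is a closed polygon drawn with `<path>`. Its stroke #ff00ff means score at S497, F2461. After flipping Y the toolpath is (59.052,94.690) → (193.177,19.428) → (194.272,5.026) → (59.052,94.690), returning to the start.

Shape 5 is a open polyline drawn with `<path>`. Its stroke #ff00ff means score at S497, F2461. After flipping Y the toolpath is (185.567,51.383) → (45.633,123.887) → (133.461,60.450) → (167.861,55.869) → (110.005,103.566) → (77.735,98.376).

G21
G90
G0 X127.132 Y81.820
M3 S341
G1 X138.645 Y56.631 F2418
G1 X136.461 Y37.800
G1 X120.582 Y25.328
M5
G0 X177.014 Y27.570
M3 S497
G1 X174.455 Y32.002 F2461
G1 X169.337 Y32.002
G1 X166.778 Y27.570
G1 X169.337 Y23.138
G1 X174.455 Y23.138
G1 X177.014 Y27.570
M5
G0 X104.372 Y78.054
M3 S497
G1 X76.068 Y69.102 F2461
G1 X57.674 Y75.138
G1 X49.190 Y96.161
M5
G0 X59.052 Y94.690
M3 S497
G1 X193.177 Y19.428 F2461
G1 X194.272 Y5.026
G1 X59.052 Y94.690
M5
G0 X185.567 Y51.383
M3 S497
G1 X45.633 Y123.887 F2461
G1 X133.461 Y60.450
G1 X167.861 Y55.869
G1 X110.005 Y103.566
G1 X77.735 Y98.376
M5
G0 X0.000 Y0.000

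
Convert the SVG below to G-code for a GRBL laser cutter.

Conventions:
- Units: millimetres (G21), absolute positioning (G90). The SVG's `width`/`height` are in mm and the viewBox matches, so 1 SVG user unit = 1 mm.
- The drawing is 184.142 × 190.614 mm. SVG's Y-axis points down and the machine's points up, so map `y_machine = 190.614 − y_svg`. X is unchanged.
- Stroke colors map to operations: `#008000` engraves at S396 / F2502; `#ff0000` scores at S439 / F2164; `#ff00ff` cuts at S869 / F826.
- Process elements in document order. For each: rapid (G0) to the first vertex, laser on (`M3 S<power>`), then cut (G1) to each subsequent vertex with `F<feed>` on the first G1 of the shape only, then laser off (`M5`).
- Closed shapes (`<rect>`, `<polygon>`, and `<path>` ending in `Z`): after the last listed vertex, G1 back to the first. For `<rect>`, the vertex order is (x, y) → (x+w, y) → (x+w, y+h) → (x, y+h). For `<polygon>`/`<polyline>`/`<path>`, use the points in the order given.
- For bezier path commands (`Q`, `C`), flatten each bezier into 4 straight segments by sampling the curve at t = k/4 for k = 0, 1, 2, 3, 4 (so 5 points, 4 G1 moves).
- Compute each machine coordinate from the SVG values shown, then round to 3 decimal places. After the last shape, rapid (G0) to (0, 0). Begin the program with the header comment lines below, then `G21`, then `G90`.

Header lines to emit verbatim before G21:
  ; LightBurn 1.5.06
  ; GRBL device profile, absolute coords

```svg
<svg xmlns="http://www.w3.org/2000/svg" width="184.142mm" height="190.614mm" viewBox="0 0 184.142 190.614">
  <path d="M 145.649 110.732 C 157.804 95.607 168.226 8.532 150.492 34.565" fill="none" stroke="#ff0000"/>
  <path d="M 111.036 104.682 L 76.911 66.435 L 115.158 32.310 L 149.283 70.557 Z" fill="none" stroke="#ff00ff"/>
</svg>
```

Since the viewBox matches the mm dimensions, user units are millimetres directly. The only transform is the Y-flip y_m = 190.614 − y_svg.

Shape 1 is a cubic bezier drawn with `<path>`. Its stroke #ff0000 means score at S439, F2164. After flipping Y the toolpath is (145.649,79.882) → (154.027,101.825) → (159.279,133.400) → (158.926,157.258) → (150.492,156.049).

Shape 2 is a regular polygon drawn with `<path>`. Its stroke #ff00ff means cut at S869, F826. After flipping Y the toolpath is (111.036,85.932) → (76.911,124.179) → (115.158,158.304) → (149.283,120.057) → (111.036,85.932), returning to the start.

; LightBurn 1.5.06
; GRBL device profile, absolute coords
G21
G90
G0 X145.649 Y79.882
M3 S439
G1 X154.027 Y101.825 F2164
G1 X159.279 Y133.400
G1 X158.926 Y157.258
G1 X150.492 Y156.049
M5
G0 X111.036 Y85.932
M3 S869
G1 X76.911 Y124.179 F826
G1 X115.158 Y158.304
G1 X149.283 Y120.057
G1 X111.036 Y85.932
M5
G0 X0.000 Y0.000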